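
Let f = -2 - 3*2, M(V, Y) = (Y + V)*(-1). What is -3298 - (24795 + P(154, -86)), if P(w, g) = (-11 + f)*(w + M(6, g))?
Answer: -23647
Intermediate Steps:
M(V, Y) = -V - Y (M(V, Y) = (V + Y)*(-1) = -V - Y)
f = -8 (f = -2 - 6 = -8)
P(w, g) = 114 - 19*w + 19*g (P(w, g) = (-11 - 8)*(w + (-1*6 - g)) = -19*(w + (-6 - g)) = -19*(-6 + w - g) = 114 - 19*w + 19*g)
-3298 - (24795 + P(154, -86)) = -3298 - (24795 + (114 - 19*154 + 19*(-86))) = -3298 - (24795 + (114 - 2926 - 1634)) = -3298 - (24795 - 4446) = -3298 - 1*20349 = -3298 - 20349 = -23647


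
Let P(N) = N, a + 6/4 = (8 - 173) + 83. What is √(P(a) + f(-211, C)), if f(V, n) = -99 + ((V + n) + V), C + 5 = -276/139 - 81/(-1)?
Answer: 5*I*√1639922/278 ≈ 23.032*I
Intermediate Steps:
C = 10288/139 (C = -5 + (-276/139 - 81/(-1)) = -5 + (-276*1/139 - 81*(-1)) = -5 + (-276/139 + 81) = -5 + 10983/139 = 10288/139 ≈ 74.014)
f(V, n) = -99 + n + 2*V (f(V, n) = -99 + (n + 2*V) = -99 + n + 2*V)
a = -167/2 (a = -3/2 + ((8 - 173) + 83) = -3/2 + (-165 + 83) = -3/2 - 82 = -167/2 ≈ -83.500)
√(P(a) + f(-211, C)) = √(-167/2 + (-99 + 10288/139 + 2*(-211))) = √(-167/2 + (-99 + 10288/139 - 422)) = √(-167/2 - 62131/139) = √(-147475/278) = 5*I*√1639922/278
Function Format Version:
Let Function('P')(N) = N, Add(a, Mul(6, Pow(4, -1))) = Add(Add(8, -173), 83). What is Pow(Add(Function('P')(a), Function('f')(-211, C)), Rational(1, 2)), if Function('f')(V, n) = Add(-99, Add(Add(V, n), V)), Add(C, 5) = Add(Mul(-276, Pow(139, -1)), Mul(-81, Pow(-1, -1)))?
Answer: Mul(Rational(5, 278), I, Pow(1639922, Rational(1, 2))) ≈ Mul(23.032, I)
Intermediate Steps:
C = Rational(10288, 139) (C = Add(-5, Add(Mul(-276, Pow(139, -1)), Mul(-81, Pow(-1, -1)))) = Add(-5, Add(Mul(-276, Rational(1, 139)), Mul(-81, -1))) = Add(-5, Add(Rational(-276, 139), 81)) = Add(-5, Rational(10983, 139)) = Rational(10288, 139) ≈ 74.014)
Function('f')(V, n) = Add(-99, n, Mul(2, V)) (Function('f')(V, n) = Add(-99, Add(n, Mul(2, V))) = Add(-99, n, Mul(2, V)))
a = Rational(-167, 2) (a = Add(Rational(-3, 2), Add(Add(8, -173), 83)) = Add(Rational(-3, 2), Add(-165, 83)) = Add(Rational(-3, 2), -82) = Rational(-167, 2) ≈ -83.500)
Pow(Add(Function('P')(a), Function('f')(-211, C)), Rational(1, 2)) = Pow(Add(Rational(-167, 2), Add(-99, Rational(10288, 139), Mul(2, -211))), Rational(1, 2)) = Pow(Add(Rational(-167, 2), Add(-99, Rational(10288, 139), -422)), Rational(1, 2)) = Pow(Add(Rational(-167, 2), Rational(-62131, 139)), Rational(1, 2)) = Pow(Rational(-147475, 278), Rational(1, 2)) = Mul(Rational(5, 278), I, Pow(1639922, Rational(1, 2)))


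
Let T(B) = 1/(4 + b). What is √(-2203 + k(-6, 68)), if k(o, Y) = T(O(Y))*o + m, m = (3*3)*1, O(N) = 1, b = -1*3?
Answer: 10*I*√22 ≈ 46.904*I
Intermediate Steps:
b = -3
T(B) = 1 (T(B) = 1/(4 - 3) = 1/1 = 1)
m = 9 (m = 9*1 = 9)
k(o, Y) = 9 + o (k(o, Y) = 1*o + 9 = o + 9 = 9 + o)
√(-2203 + k(-6, 68)) = √(-2203 + (9 - 6)) = √(-2203 + 3) = √(-2200) = 10*I*√22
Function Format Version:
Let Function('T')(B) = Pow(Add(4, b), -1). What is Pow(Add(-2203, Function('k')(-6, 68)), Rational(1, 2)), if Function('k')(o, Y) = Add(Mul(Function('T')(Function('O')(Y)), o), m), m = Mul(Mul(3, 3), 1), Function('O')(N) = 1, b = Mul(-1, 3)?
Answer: Mul(10, I, Pow(22, Rational(1, 2))) ≈ Mul(46.904, I)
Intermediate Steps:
b = -3
Function('T')(B) = 1 (Function('T')(B) = Pow(Add(4, -3), -1) = Pow(1, -1) = 1)
m = 9 (m = Mul(9, 1) = 9)
Function('k')(o, Y) = Add(9, o) (Function('k')(o, Y) = Add(Mul(1, o), 9) = Add(o, 9) = Add(9, o))
Pow(Add(-2203, Function('k')(-6, 68)), Rational(1, 2)) = Pow(Add(-2203, Add(9, -6)), Rational(1, 2)) = Pow(Add(-2203, 3), Rational(1, 2)) = Pow(-2200, Rational(1, 2)) = Mul(10, I, Pow(22, Rational(1, 2)))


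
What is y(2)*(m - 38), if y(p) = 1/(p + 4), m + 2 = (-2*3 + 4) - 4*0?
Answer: -7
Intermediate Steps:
m = -4 (m = -2 + ((-2*3 + 4) - 4*0) = -2 + ((-6 + 4) + 0) = -2 + (-2 + 0) = -2 - 2 = -4)
y(p) = 1/(4 + p)
y(2)*(m - 38) = (-4 - 38)/(4 + 2) = -42/6 = (⅙)*(-42) = -7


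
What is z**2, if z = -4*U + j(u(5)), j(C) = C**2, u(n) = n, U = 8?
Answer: 49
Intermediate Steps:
z = -7 (z = -4*8 + 5**2 = -32 + 25 = -7)
z**2 = (-7)**2 = 49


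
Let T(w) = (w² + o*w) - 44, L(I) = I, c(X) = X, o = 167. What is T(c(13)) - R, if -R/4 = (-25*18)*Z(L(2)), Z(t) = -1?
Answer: 4096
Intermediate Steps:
T(w) = -44 + w² + 167*w (T(w) = (w² + 167*w) - 44 = -44 + w² + 167*w)
R = -1800 (R = -4*(-25*18)*(-1) = -(-1800)*(-1) = -4*450 = -1800)
T(c(13)) - R = (-44 + 13² + 167*13) - 1*(-1800) = (-44 + 169 + 2171) + 1800 = 2296 + 1800 = 4096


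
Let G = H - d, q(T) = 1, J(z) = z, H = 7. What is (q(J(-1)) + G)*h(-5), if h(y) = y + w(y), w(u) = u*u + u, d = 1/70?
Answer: 1677/14 ≈ 119.79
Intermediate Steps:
d = 1/70 (d = 1*(1/70) = 1/70 ≈ 0.014286)
w(u) = u + u² (w(u) = u² + u = u + u²)
h(y) = y + y*(1 + y)
G = 489/70 (G = 7 - 1*1/70 = 7 - 1/70 = 489/70 ≈ 6.9857)
(q(J(-1)) + G)*h(-5) = (1 + 489/70)*(-5*(2 - 5)) = 559*(-5*(-3))/70 = (559/70)*15 = 1677/14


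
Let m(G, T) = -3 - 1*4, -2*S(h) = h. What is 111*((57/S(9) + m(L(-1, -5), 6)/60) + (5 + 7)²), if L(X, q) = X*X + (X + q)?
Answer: 291301/20 ≈ 14565.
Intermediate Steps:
S(h) = -h/2
L(X, q) = X + q + X² (L(X, q) = X² + (X + q) = X + q + X²)
m(G, T) = -7 (m(G, T) = -3 - 4 = -7)
111*((57/S(9) + m(L(-1, -5), 6)/60) + (5 + 7)²) = 111*((57/((-½*9)) - 7/60) + (5 + 7)²) = 111*((57/(-9/2) - 7*1/60) + 12²) = 111*((57*(-2/9) - 7/60) + 144) = 111*((-38/3 - 7/60) + 144) = 111*(-767/60 + 144) = 111*(7873/60) = 291301/20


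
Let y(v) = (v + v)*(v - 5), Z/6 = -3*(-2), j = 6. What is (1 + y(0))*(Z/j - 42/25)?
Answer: 108/25 ≈ 4.3200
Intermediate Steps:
Z = 36 (Z = 6*(-3*(-2)) = 6*6 = 36)
y(v) = 2*v*(-5 + v) (y(v) = (2*v)*(-5 + v) = 2*v*(-5 + v))
(1 + y(0))*(Z/j - 42/25) = (1 + 2*0*(-5 + 0))*(36/6 - 42/25) = (1 + 2*0*(-5))*(36*(⅙) - 42*1/25) = (1 + 0)*(6 - 42/25) = 1*(108/25) = 108/25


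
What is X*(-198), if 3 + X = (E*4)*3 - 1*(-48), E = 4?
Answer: -18414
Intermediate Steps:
X = 93 (X = -3 + ((4*4)*3 - 1*(-48)) = -3 + (16*3 + 48) = -3 + (48 + 48) = -3 + 96 = 93)
X*(-198) = 93*(-198) = -18414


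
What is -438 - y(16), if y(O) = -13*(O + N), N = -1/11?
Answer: -2543/11 ≈ -231.18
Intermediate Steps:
N = -1/11 (N = -1*1/11 = -1/11 ≈ -0.090909)
y(O) = 13/11 - 13*O (y(O) = -13*(O - 1/11) = -13*(-1/11 + O) = 13/11 - 13*O)
-438 - y(16) = -438 - (13/11 - 13*16) = -438 - (13/11 - 208) = -438 - 1*(-2275/11) = -438 + 2275/11 = -2543/11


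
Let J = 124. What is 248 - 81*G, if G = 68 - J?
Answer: 4784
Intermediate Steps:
G = -56 (G = 68 - 1*124 = 68 - 124 = -56)
248 - 81*G = 248 - 81*(-56) = 248 + 4536 = 4784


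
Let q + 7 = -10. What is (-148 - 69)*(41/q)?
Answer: 8897/17 ≈ 523.35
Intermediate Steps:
q = -17 (q = -7 - 10 = -17)
(-148 - 69)*(41/q) = (-148 - 69)*(41/(-17)) = -8897*(-1)/17 = -217*(-41/17) = 8897/17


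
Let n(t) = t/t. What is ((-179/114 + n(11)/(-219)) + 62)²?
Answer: 252867173881/69255684 ≈ 3651.2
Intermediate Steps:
n(t) = 1
((-179/114 + n(11)/(-219)) + 62)² = ((-179/114 + 1/(-219)) + 62)² = ((-179*1/114 + 1*(-1/219)) + 62)² = ((-179/114 - 1/219) + 62)² = (-13105/8322 + 62)² = (502859/8322)² = 252867173881/69255684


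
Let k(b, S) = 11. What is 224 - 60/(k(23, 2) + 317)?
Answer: 18353/82 ≈ 223.82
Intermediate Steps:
224 - 60/(k(23, 2) + 317) = 224 - 60/(11 + 317) = 224 - 60/328 = 224 - 60*1/328 = 224 - 15/82 = 18353/82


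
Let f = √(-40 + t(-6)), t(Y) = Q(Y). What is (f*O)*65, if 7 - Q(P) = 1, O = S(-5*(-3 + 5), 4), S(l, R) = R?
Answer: 260*I*√34 ≈ 1516.0*I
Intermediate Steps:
O = 4
Q(P) = 6 (Q(P) = 7 - 1*1 = 7 - 1 = 6)
t(Y) = 6
f = I*√34 (f = √(-40 + 6) = √(-34) = I*√34 ≈ 5.8309*I)
(f*O)*65 = ((I*√34)*4)*65 = (4*I*√34)*65 = 260*I*√34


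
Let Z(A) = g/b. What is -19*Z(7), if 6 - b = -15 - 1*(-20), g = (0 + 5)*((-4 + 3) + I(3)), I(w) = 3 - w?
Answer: 95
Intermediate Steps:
g = -5 (g = (0 + 5)*((-4 + 3) + (3 - 1*3)) = 5*(-1 + (3 - 3)) = 5*(-1 + 0) = 5*(-1) = -5)
b = 1 (b = 6 - (-15 - 1*(-20)) = 6 - (-15 + 20) = 6 - 1*5 = 6 - 5 = 1)
Z(A) = -5 (Z(A) = -5/1 = -5*1 = -5)
-19*Z(7) = -19*(-5) = 95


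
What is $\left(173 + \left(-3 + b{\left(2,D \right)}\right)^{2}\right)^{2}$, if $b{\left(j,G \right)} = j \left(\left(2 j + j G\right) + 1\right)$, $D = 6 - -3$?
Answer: $4088484$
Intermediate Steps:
$D = 9$ ($D = 6 + 3 = 9$)
$b{\left(j,G \right)} = j \left(1 + 2 j + G j\right)$ ($b{\left(j,G \right)} = j \left(\left(2 j + G j\right) + 1\right) = j \left(1 + 2 j + G j\right)$)
$\left(173 + \left(-3 + b{\left(2,D \right)}\right)^{2}\right)^{2} = \left(173 + \left(-3 + 2 \left(1 + 2 \cdot 2 + 9 \cdot 2\right)\right)^{2}\right)^{2} = \left(173 + \left(-3 + 2 \left(1 + 4 + 18\right)\right)^{2}\right)^{2} = \left(173 + \left(-3 + 2 \cdot 23\right)^{2}\right)^{2} = \left(173 + \left(-3 + 46\right)^{2}\right)^{2} = \left(173 + 43^{2}\right)^{2} = \left(173 + 1849\right)^{2} = 2022^{2} = 4088484$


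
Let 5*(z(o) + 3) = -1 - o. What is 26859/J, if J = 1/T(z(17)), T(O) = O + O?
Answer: -1772694/5 ≈ -3.5454e+5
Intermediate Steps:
z(o) = -16/5 - o/5 (z(o) = -3 + (-1 - o)/5 = -3 + (-1/5 - o/5) = -16/5 - o/5)
T(O) = 2*O
J = -5/66 (J = 1/(2*(-16/5 - 1/5*17)) = 1/(2*(-16/5 - 17/5)) = 1/(2*(-33/5)) = 1/(-66/5) = -5/66 ≈ -0.075758)
26859/J = 26859/(-5/66) = 26859*(-66/5) = -1772694/5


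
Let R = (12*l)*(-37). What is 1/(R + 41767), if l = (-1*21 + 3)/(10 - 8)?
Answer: 1/45763 ≈ 2.1852e-5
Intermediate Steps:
l = -9 (l = (-21 + 3)/2 = -18*½ = -9)
R = 3996 (R = (12*(-9))*(-37) = -108*(-37) = 3996)
1/(R + 41767) = 1/(3996 + 41767) = 1/45763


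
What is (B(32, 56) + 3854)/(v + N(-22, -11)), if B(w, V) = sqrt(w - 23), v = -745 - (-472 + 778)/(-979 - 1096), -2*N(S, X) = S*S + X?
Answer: -16006550/4072613 ≈ -3.9303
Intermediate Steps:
N(S, X) = -X/2 - S**2/2 (N(S, X) = -(S*S + X)/2 = -(S**2 + X)/2 = -(X + S**2)/2 = -X/2 - S**2/2)
v = -1545569/2075 (v = -745 - 306/(-2075) = -745 - 306*(-1)/2075 = -745 - 1*(-306/2075) = -745 + 306/2075 = -1545569/2075 ≈ -744.85)
B(w, V) = sqrt(-23 + w)
(B(32, 56) + 3854)/(v + N(-22, -11)) = (sqrt(-23 + 32) + 3854)/(-1545569/2075 + (-1/2*(-11) - 1/2*(-22)**2)) = (sqrt(9) + 3854)/(-1545569/2075 + (11/2 - 1/2*484)) = (3 + 3854)/(-1545569/2075 + (11/2 - 242)) = 3857/(-1545569/2075 - 473/2) = 3857/(-4072613/4150) = 3857*(-4150/4072613) = -16006550/4072613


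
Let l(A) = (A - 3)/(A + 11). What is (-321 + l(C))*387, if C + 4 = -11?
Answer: -244971/2 ≈ -1.2249e+5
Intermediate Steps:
C = -15 (C = -4 - 11 = -15)
l(A) = (-3 + A)/(11 + A)
(-321 + l(C))*387 = (-321 + (-3 - 15)/(11 - 15))*387 = (-321 - 18/(-4))*387 = (-321 - 1/4*(-18))*387 = (-321 + 9/2)*387 = -633/2*387 = -244971/2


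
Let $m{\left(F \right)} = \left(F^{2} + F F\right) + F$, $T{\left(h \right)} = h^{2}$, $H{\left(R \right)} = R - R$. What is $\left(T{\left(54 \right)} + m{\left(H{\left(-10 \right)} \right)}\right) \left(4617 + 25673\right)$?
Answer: $88325640$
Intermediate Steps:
$H{\left(R \right)} = 0$
$m{\left(F \right)} = F + 2 F^{2}$ ($m{\left(F \right)} = \left(F^{2} + F^{2}\right) + F = 2 F^{2} + F = F + 2 F^{2}$)
$\left(T{\left(54 \right)} + m{\left(H{\left(-10 \right)} \right)}\right) \left(4617 + 25673\right) = \left(54^{2} + 0 \left(1 + 2 \cdot 0\right)\right) \left(4617 + 25673\right) = \left(2916 + 0 \left(1 + 0\right)\right) 30290 = \left(2916 + 0 \cdot 1\right) 30290 = \left(2916 + 0\right) 30290 = 2916 \cdot 30290 = 88325640$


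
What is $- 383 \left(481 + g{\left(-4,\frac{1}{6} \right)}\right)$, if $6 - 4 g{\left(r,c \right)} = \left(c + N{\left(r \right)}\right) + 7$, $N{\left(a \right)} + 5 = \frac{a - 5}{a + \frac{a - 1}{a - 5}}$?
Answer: $- \frac{137148853}{744} \approx -1.8434 \cdot 10^{5}$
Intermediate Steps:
$N{\left(a \right)} = -5 + \frac{-5 + a}{a + \frac{-1 + a}{-5 + a}}$ ($N{\left(a \right)} = -5 + \frac{a - 5}{a + \frac{a - 1}{a - 5}} = -5 + \frac{-5 + a}{a + \frac{-1 + a}{-5 + a}}$)
$g{\left(r,c \right)} = - \frac{1}{4} - \frac{c}{4} - \frac{-15 - 5 r + 2 r^{2}}{2 \left(1 - r^{2} + 4 r\right)}$ ($g{\left(r,c \right)} = \frac{3}{2} - \frac{\left(c + \frac{2 \left(-15 - 5 r + 2 r^{2}\right)}{1 - r^{2} + 4 r}\right) + 7}{4} = \frac{3}{2} - \frac{7 + c + \frac{2 \left(-15 - 5 r + 2 r^{2}\right)}{1 - r^{2} + 4 r}}{4} = \frac{3}{2} - \left(\frac{7}{4} + \frac{c}{4} + \frac{-15 - 5 r + 2 r^{2}}{2 \left(1 - r^{2} + 4 r\right)}\right) = - \frac{1}{4} - \frac{c}{4} - \frac{-15 - 5 r + 2 r^{2}}{2 \left(1 - r^{2} + 4 r\right)}$)
$- 383 \left(481 + g{\left(-4,\frac{1}{6} \right)}\right) = - 383 \left(481 + \frac{-29 + \frac{1}{6} - -24 + 3 \left(-4\right)^{2} - \frac{\left(-4\right)^{2}}{6} + 4 \cdot \frac{1}{6} \left(-4\right)}{4 \left(-1 + \left(-4\right)^{2} - -16\right)}\right) = - 383 \left(481 + \frac{-29 + \frac{1}{6} + 24 + 3 \cdot 16 - \frac{1}{6} \cdot 16 + 4 \cdot \frac{1}{6} \left(-4\right)}{4 \left(-1 + 16 + 16\right)}\right) = - 383 \left(481 + \frac{-29 + \frac{1}{6} + 24 + 48 - \frac{8}{3} - \frac{8}{3}}{4 \cdot 31}\right) = - 383 \left(481 + \frac{1}{4} \cdot \frac{1}{31} \cdot \frac{227}{6}\right) = - 383 \left(481 + \frac{227}{744}\right) = \left(-383\right) \frac{358091}{744} = - \frac{137148853}{744}$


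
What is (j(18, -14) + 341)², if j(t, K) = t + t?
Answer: 142129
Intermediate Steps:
j(t, K) = 2*t
(j(18, -14) + 341)² = (2*18 + 341)² = (36 + 341)² = 377² = 142129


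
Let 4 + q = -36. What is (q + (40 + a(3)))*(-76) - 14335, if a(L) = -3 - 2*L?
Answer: -13651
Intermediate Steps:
q = -40 (q = -4 - 36 = -40)
(q + (40 + a(3)))*(-76) - 14335 = (-40 + (40 + (-3 - 2*3)))*(-76) - 14335 = (-40 + (40 + (-3 - 6)))*(-76) - 14335 = (-40 + (40 - 9))*(-76) - 14335 = (-40 + 31)*(-76) - 14335 = -9*(-76) - 14335 = 684 - 14335 = -13651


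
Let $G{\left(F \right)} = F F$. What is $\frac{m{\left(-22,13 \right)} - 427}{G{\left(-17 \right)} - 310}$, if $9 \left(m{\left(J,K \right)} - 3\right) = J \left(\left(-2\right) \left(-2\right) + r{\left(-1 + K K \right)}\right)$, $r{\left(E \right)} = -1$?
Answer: $\frac{1294}{63} \approx 20.54$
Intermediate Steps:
$G{\left(F \right)} = F^{2}$
$m{\left(J,K \right)} = 3 + \frac{J}{3}$ ($m{\left(J,K \right)} = 3 + \frac{J \left(\left(-2\right) \left(-2\right) - 1\right)}{9} = 3 + \frac{J \left(4 - 1\right)}{9} = 3 + \frac{J 3}{9} = 3 + \frac{3 J}{9} = 3 + \frac{J}{3}$)
$\frac{m{\left(-22,13 \right)} - 427}{G{\left(-17 \right)} - 310} = \frac{\left(3 + \frac{1}{3} \left(-22\right)\right) - 427}{\left(-17\right)^{2} - 310} = \frac{\left(3 - \frac{22}{3}\right) - 427}{289 - 310} = \frac{- \frac{13}{3} - 427}{-21} = \left(- \frac{1294}{3}\right) \left(- \frac{1}{21}\right) = \frac{1294}{63}$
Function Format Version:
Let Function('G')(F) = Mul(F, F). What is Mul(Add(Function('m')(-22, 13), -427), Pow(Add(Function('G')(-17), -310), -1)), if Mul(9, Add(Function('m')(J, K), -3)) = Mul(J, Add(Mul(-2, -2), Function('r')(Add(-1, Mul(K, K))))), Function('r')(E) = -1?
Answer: Rational(1294, 63) ≈ 20.540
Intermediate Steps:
Function('G')(F) = Pow(F, 2)
Function('m')(J, K) = Add(3, Mul(Rational(1, 3), J)) (Function('m')(J, K) = Add(3, Mul(Rational(1, 9), Mul(J, Add(Mul(-2, -2), -1)))) = Add(3, Mul(Rational(1, 9), Mul(J, Add(4, -1)))) = Add(3, Mul(Rational(1, 9), Mul(J, 3))) = Add(3, Mul(Rational(1, 9), Mul(3, J))) = Add(3, Mul(Rational(1, 3), J)))
Mul(Add(Function('m')(-22, 13), -427), Pow(Add(Function('G')(-17), -310), -1)) = Mul(Add(Add(3, Mul(Rational(1, 3), -22)), -427), Pow(Add(Pow(-17, 2), -310), -1)) = Mul(Add(Add(3, Rational(-22, 3)), -427), Pow(Add(289, -310), -1)) = Mul(Add(Rational(-13, 3), -427), Pow(-21, -1)) = Mul(Rational(-1294, 3), Rational(-1, 21)) = Rational(1294, 63)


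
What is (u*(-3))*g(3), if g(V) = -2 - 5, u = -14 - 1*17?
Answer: -651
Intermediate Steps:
u = -31 (u = -14 - 17 = -31)
g(V) = -7
(u*(-3))*g(3) = -31*(-3)*(-7) = 93*(-7) = -651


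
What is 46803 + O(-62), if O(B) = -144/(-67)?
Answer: 3135945/67 ≈ 46805.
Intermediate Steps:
O(B) = 144/67 (O(B) = -144*(-1/67) = 144/67)
46803 + O(-62) = 46803 + 144/67 = 3135945/67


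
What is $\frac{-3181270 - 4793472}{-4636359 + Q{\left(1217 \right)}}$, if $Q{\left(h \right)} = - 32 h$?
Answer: $\frac{7974742}{4675303} \approx 1.7057$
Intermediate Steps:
$\frac{-3181270 - 4793472}{-4636359 + Q{\left(1217 \right)}} = \frac{-3181270 - 4793472}{-4636359 - 38944} = - \frac{7974742}{-4636359 - 38944} = - \frac{7974742}{-4675303} = \left(-7974742\right) \left(- \frac{1}{4675303}\right) = \frac{7974742}{4675303}$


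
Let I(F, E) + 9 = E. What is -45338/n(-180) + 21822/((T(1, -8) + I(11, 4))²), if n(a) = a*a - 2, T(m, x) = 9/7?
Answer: 8652955039/5475262 ≈ 1580.4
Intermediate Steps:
I(F, E) = -9 + E
T(m, x) = 9/7 (T(m, x) = 9*(⅐) = 9/7)
n(a) = -2 + a² (n(a) = a² - 2 = -2 + a²)
-45338/n(-180) + 21822/((T(1, -8) + I(11, 4))²) = -45338/(-2 + (-180)²) + 21822/((9/7 + (-9 + 4))²) = -45338/(-2 + 32400) + 21822/((9/7 - 5)²) = -45338/32398 + 21822/((-26/7)²) = -45338*1/32398 + 21822/(676/49) = -22669/16199 + 21822*(49/676) = -22669/16199 + 534639/338 = 8652955039/5475262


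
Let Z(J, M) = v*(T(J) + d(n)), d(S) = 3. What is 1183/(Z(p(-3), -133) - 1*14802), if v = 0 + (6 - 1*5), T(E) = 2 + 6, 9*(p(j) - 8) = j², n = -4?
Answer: -169/2113 ≈ -0.079981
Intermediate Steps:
p(j) = 8 + j²/9
T(E) = 8
v = 1 (v = 0 + (6 - 5) = 0 + 1 = 1)
Z(J, M) = 11 (Z(J, M) = 1*(8 + 3) = 1*11 = 11)
1183/(Z(p(-3), -133) - 1*14802) = 1183/(11 - 1*14802) = 1183/(11 - 14802) = 1183/(-14791) = 1183*(-1/14791) = -169/2113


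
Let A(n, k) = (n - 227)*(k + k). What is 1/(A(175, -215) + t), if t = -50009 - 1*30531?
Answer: -1/58180 ≈ -1.7188e-5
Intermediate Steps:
A(n, k) = 2*k*(-227 + n) (A(n, k) = (-227 + n)*(2*k) = 2*k*(-227 + n))
t = -80540 (t = -50009 - 30531 = -80540)
1/(A(175, -215) + t) = 1/(2*(-215)*(-227 + 175) - 80540) = 1/(2*(-215)*(-52) - 80540) = 1/(22360 - 80540) = 1/(-58180) = -1/58180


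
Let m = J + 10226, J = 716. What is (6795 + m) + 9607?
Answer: 27344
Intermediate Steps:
m = 10942 (m = 716 + 10226 = 10942)
(6795 + m) + 9607 = (6795 + 10942) + 9607 = 17737 + 9607 = 27344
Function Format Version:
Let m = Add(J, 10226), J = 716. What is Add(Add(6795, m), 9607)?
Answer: 27344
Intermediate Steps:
m = 10942 (m = Add(716, 10226) = 10942)
Add(Add(6795, m), 9607) = Add(Add(6795, 10942), 9607) = Add(17737, 9607) = 27344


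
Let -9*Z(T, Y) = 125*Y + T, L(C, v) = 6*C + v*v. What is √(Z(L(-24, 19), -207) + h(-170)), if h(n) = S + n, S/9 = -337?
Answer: I*√3169/3 ≈ 18.765*I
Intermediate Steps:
S = -3033 (S = 9*(-337) = -3033)
h(n) = -3033 + n
L(C, v) = v² + 6*C (L(C, v) = 6*C + v² = v² + 6*C)
Z(T, Y) = -125*Y/9 - T/9 (Z(T, Y) = -(125*Y + T)/9 = -(T + 125*Y)/9 = -125*Y/9 - T/9)
√(Z(L(-24, 19), -207) + h(-170)) = √((-125/9*(-207) - (19² + 6*(-24))/9) + (-3033 - 170)) = √((2875 - (361 - 144)/9) - 3203) = √((2875 - ⅑*217) - 3203) = √((2875 - 217/9) - 3203) = √(25658/9 - 3203) = √(-3169/9) = I*√3169/3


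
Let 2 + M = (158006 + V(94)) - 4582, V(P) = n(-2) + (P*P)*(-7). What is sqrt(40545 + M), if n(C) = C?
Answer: sqrt(132113) ≈ 363.47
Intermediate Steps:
V(P) = -2 - 7*P**2 (V(P) = -2 + (P*P)*(-7) = -2 + P**2*(-7) = -2 - 7*P**2)
M = 91568 (M = -2 + ((158006 + (-2 - 7*94**2)) - 4582) = -2 + ((158006 + (-2 - 7*8836)) - 4582) = -2 + ((158006 + (-2 - 61852)) - 4582) = -2 + ((158006 - 61854) - 4582) = -2 + (96152 - 4582) = -2 + 91570 = 91568)
sqrt(40545 + M) = sqrt(40545 + 91568) = sqrt(132113)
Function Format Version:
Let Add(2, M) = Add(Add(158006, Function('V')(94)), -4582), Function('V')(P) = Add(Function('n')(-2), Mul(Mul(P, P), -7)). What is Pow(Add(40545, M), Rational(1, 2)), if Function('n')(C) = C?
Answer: Pow(132113, Rational(1, 2)) ≈ 363.47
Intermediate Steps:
Function('V')(P) = Add(-2, Mul(-7, Pow(P, 2))) (Function('V')(P) = Add(-2, Mul(Mul(P, P), -7)) = Add(-2, Mul(Pow(P, 2), -7)) = Add(-2, Mul(-7, Pow(P, 2))))
M = 91568 (M = Add(-2, Add(Add(158006, Add(-2, Mul(-7, Pow(94, 2)))), -4582)) = Add(-2, Add(Add(158006, Add(-2, Mul(-7, 8836))), -4582)) = Add(-2, Add(Add(158006, Add(-2, -61852)), -4582)) = Add(-2, Add(Add(158006, -61854), -4582)) = Add(-2, Add(96152, -4582)) = Add(-2, 91570) = 91568)
Pow(Add(40545, M), Rational(1, 2)) = Pow(Add(40545, 91568), Rational(1, 2)) = Pow(132113, Rational(1, 2))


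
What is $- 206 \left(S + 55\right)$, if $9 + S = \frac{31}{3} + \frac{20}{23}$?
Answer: $- \frac{813082}{69} \approx -11784.0$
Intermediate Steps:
$S = \frac{152}{69}$ ($S = -9 + \left(\frac{31}{3} + \frac{20}{23}\right) = -9 + \frac{773}{69} = \frac{152}{69} \approx 2.2029$)
$- 206 \left(S + 55\right) = - 206 \left(\frac{152}{69} + 55\right) = \left(-206\right) \frac{3947}{69} = - \frac{813082}{69}$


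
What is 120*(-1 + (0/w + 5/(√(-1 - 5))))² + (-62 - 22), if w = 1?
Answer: -464 + 200*I*√6 ≈ -464.0 + 489.9*I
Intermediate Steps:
120*(-1 + (0/w + 5/(√(-1 - 5))))² + (-62 - 22) = 120*(-1 + (0/1 + 5/(√(-1 - 5))))² + (-62 - 22) = 120*(-1 + (0*1 + 5/(√(-6))))² - 84 = 120*(-1 + (0 + 5/((I*√6))))² - 84 = 120*(-1 + (0 + 5*(-I*√6/6)))² - 84 = 120*(-1 + (0 - 5*I*√6/6))² - 84 = 120*(-1 - 5*I*√6/6)² - 84 = -84 + 120*(-1 - 5*I*√6/6)²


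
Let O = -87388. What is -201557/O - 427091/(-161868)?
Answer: 624538007/126297507 ≈ 4.9450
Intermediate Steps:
-201557/O - 427091/(-161868) = -201557/(-87388) - 427091/(-161868) = -201557*(-1/87388) - 427091*(-1/161868) = 201557/87388 + 61013/23124 = 624538007/126297507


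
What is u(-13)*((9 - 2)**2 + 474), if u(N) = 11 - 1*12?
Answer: -523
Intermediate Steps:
u(N) = -1 (u(N) = 11 - 12 = -1)
u(-13)*((9 - 2)**2 + 474) = -((9 - 2)**2 + 474) = -(7**2 + 474) = -(49 + 474) = -1*523 = -523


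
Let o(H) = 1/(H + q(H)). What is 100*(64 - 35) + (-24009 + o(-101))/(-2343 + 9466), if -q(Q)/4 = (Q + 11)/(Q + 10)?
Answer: 197062831650/68031773 ≈ 2896.6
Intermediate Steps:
q(Q) = -4*(11 + Q)/(10 + Q) (q(Q) = -4*(Q + 11)/(Q + 10) = -4*(11 + Q)/(10 + Q))
o(H) = 1/(H + 4*(-11 - H)/(10 + H))
100*(64 - 35) + (-24009 + o(-101))/(-2343 + 9466) = 100*(64 - 35) + (-24009 + (10 - 101)/(-44 + (-101)**2 + 6*(-101)))/(-2343 + 9466) = 100*29 + (-24009 - 91/(-44 + 10201 - 606))/7123 = 2900 + (-24009 - 91/9551)*(1/7123) = 2900 - 229310050/9551*1/7123 = 2900 - 229310050/68031773 = 197062831650/68031773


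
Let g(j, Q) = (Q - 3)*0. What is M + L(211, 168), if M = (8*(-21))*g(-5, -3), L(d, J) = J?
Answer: 168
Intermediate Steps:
g(j, Q) = 0 (g(j, Q) = (-3 + Q)*0 = 0)
M = 0 (M = (8*(-21))*0 = -168*0 = 0)
M + L(211, 168) = 0 + 168 = 168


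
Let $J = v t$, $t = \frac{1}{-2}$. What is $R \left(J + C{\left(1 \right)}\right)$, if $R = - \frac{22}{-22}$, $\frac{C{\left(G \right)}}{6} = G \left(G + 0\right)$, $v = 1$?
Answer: $\frac{11}{2} \approx 5.5$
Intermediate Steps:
$t = - \frac{1}{2} \approx -0.5$
$C{\left(G \right)} = 6 G^{2}$ ($C{\left(G \right)} = 6 G \left(G + 0\right) = 6 G G = 6 G^{2}$)
$J = - \frac{1}{2}$ ($J = 1 \left(- \frac{1}{2}\right) = - \frac{1}{2} \approx -0.5$)
$R = 1$ ($R = \left(-22\right) \left(- \frac{1}{22}\right) = 1$)
$R \left(J + C{\left(1 \right)}\right) = 1 \left(- \frac{1}{2} + 6 \cdot 1^{2}\right) = 1 \left(- \frac{1}{2} + 6 \cdot 1\right) = 1 \left(- \frac{1}{2} + 6\right) = 1 \cdot \frac{11}{2} = \frac{11}{2}$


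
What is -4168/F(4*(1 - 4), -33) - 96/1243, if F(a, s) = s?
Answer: 470696/3729 ≈ 126.23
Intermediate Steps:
-4168/F(4*(1 - 4), -33) - 96/1243 = -4168/(-33) - 96/1243 = -4168*(-1/33) - 96*1/1243 = 4168/33 - 96/1243 = 470696/3729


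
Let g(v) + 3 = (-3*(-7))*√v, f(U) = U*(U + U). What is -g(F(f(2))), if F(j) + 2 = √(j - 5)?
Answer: 3 - 21*√(-2 + √3) ≈ 3.0 - 10.87*I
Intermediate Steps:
f(U) = 2*U² (f(U) = U*(2*U) = 2*U²)
F(j) = -2 + √(-5 + j) (F(j) = -2 + √(j - 5) = -2 + √(-5 + j))
g(v) = -3 + 21*√v (g(v) = -3 + (-3*(-7))*√v = -3 + 21*√v)
-g(F(f(2))) = -(-3 + 21*√(-2 + √(-5 + 2*2²))) = -(-3 + 21*√(-2 + √(-5 + 2*4))) = -(-3 + 21*√(-2 + √(-5 + 8))) = -(-3 + 21*√(-2 + √3)) = 3 - 21*√(-2 + √3)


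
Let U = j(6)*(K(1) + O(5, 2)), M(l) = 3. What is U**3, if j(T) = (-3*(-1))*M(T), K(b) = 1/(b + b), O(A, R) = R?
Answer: 91125/8 ≈ 11391.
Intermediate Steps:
K(b) = 1/(2*b)
j(T) = 9 (j(T) = -3*(-1)*3 = 3*3 = 9)
U = 45/2 (U = 9*((1/2)/1 + 2) = 9*((1/2)*1 + 2) = 9*(1/2 + 2) = 9*(5/2) = 45/2 ≈ 22.500)
U**3 = (45/2)**3 = 91125/8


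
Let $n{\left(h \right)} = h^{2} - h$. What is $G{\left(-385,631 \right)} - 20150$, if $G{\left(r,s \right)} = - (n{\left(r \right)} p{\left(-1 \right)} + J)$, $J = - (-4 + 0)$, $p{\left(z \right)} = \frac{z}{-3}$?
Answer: $- \frac{209072}{3} \approx -69691.0$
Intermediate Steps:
$p{\left(z \right)} = - \frac{z}{3}$ ($p{\left(z \right)} = z \left(- \frac{1}{3}\right) = - \frac{z}{3}$)
$J = 4$ ($J = \left(-1\right) \left(-4\right) = 4$)
$G{\left(r,s \right)} = -4 - \frac{r \left(-1 + r\right)}{3}$ ($G{\left(r,s \right)} = - (r \left(-1 + r\right) \left(\left(- \frac{1}{3}\right) \left(-1\right)\right) + 4) = - (r \left(-1 + r\right) \frac{1}{3} + 4) = - (\frac{r \left(-1 + r\right)}{3} + 4) = - (4 + \frac{r \left(-1 + r\right)}{3}) = -4 - \frac{r \left(-1 + r\right)}{3}$)
$G{\left(-385,631 \right)} - 20150 = \left(-4 - \frac{\left(-385\right)^{2}}{3} + \frac{1}{3} \left(-385\right)\right) - 20150 = \left(-4 - \frac{148225}{3} - \frac{385}{3}\right) - 20150 = - \frac{148622}{3} - 20150 = - \frac{209072}{3}$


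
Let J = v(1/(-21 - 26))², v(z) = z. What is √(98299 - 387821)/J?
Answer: 41971*I*√802 ≈ 1.1886e+6*I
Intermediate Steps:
J = 1/2209 (J = (1/(-21 - 26))² = (1/(-47))² = (-1/47)² = 1/2209 ≈ 0.00045269)
√(98299 - 387821)/J = √(98299 - 387821)/(1/2209) = √(-289522)*2209 = (19*I*√802)*2209 = 41971*I*√802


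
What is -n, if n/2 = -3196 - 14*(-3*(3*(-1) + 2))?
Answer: 6476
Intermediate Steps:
n = -6476 (n = 2*(-3196 - 14*(-3*(3*(-1) + 2))) = 2*(-3196 - 14*(-3*(-3 + 2))) = 2*(-3196 - 14*(-3*(-1))) = 2*(-3196 - 14*3) = 2*(-3196 - 1*42) = 2*(-3196 - 42) = 2*(-3238) = -6476)
-n = -1*(-6476) = 6476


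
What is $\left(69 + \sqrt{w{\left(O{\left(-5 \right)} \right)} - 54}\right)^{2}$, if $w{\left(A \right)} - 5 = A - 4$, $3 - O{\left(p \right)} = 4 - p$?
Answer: $\left(69 + i \sqrt{59}\right)^{2} \approx 4702.0 + 1060.0 i$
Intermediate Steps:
$O{\left(p \right)} = -1 + p$ ($O{\left(p \right)} = 3 - \left(4 - p\right) = 3 + \left(-4 + p\right) = -1 + p$)
$w{\left(A \right)} = 1 + A$ ($w{\left(A \right)} = 5 + \left(A - 4\right) = 5 + \left(-4 + A\right) = 1 + A$)
$\left(69 + \sqrt{w{\left(O{\left(-5 \right)} \right)} - 54}\right)^{2} = \left(69 + \sqrt{\left(1 - 6\right) - 54}\right)^{2} = \left(69 + \sqrt{-5 - 54}\right)^{2} = \left(69 + \sqrt{-59}\right)^{2} = \left(69 + i \sqrt{59}\right)^{2}$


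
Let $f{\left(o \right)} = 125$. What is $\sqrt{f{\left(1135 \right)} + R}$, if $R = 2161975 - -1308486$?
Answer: $\sqrt{3470586} \approx 1863.0$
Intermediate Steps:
$R = 3470461$ ($R = 2161975 + 1308486 = 3470461$)
$\sqrt{f{\left(1135 \right)} + R} = \sqrt{125 + 3470461} = \sqrt{3470586}$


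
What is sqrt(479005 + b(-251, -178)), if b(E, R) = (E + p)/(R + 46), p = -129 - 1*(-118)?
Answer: sqrt(2086554426)/66 ≈ 692.10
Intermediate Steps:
p = -11 (p = -129 + 118 = -11)
b(E, R) = (-11 + E)/(46 + R) (b(E, R) = (E - 11)/(R + 46) = (-11 + E)/(46 + R))
sqrt(479005 + b(-251, -178)) = sqrt(479005 + (-11 - 251)/(46 - 178)) = sqrt(479005 - 262/(-132)) = sqrt(479005 - 1/132*(-262)) = sqrt(479005 + 131/66) = sqrt(31614461/66) = sqrt(2086554426)/66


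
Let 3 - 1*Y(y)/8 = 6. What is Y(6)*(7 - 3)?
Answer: -96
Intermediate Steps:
Y(y) = -24 (Y(y) = 24 - 8*6 = 24 - 48 = -24)
Y(6)*(7 - 3) = -24*(7 - 3) = -24*4 = -96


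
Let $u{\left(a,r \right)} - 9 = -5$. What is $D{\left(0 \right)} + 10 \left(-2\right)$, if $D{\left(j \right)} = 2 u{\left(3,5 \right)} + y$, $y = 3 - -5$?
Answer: $-4$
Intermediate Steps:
$u{\left(a,r \right)} = 4$ ($u{\left(a,r \right)} = 9 - 5 = 4$)
$y = 8$ ($y = 3 + 5 = 8$)
$D{\left(j \right)} = 16$ ($D{\left(j \right)} = 2 \cdot 4 + 8 = 8 + 8 = 16$)
$D{\left(0 \right)} + 10 \left(-2\right) = 16 + 10 \left(-2\right) = 16 - 20 = -4$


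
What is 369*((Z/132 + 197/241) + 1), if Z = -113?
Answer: 3761709/10604 ≈ 354.74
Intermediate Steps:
369*((Z/132 + 197/241) + 1) = 369*((-113/132 + 197/241) + 1) = 369*(-1229/31812 + 1) = 369*(30583/31812) = 3761709/10604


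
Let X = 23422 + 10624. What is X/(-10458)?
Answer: -17023/5229 ≈ -3.2555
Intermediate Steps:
X = 34046
X/(-10458) = 34046/(-10458) = 34046*(-1/10458) = -17023/5229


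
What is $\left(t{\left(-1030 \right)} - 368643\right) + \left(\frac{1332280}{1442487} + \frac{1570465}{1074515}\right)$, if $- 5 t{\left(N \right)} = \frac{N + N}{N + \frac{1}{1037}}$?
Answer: $- \frac{9389236129743613444124}{25469862960629073} \approx -3.6864 \cdot 10^{5}$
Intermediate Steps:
$t{\left(N \right)} = - \frac{2 N}{5 \left(\frac{1}{1037} + N\right)}$ ($t{\left(N \right)} = - \frac{\left(N + N\right) \frac{1}{N + \frac{1}{1037}}}{5} = - \frac{2 N \frac{1}{N + \frac{1}{1037}}}{5} = - \frac{2 N \frac{1}{\frac{1}{1037} + N}}{5} = - \frac{2 N}{5 \left(\frac{1}{1037} + N\right)}$)
$\left(t{\left(-1030 \right)} - 368643\right) + \left(\frac{1332280}{1442487} + \frac{1570465}{1074515}\right) = \left(\left(-2074\right) \left(-1030\right) \frac{1}{5 + 5185 \left(-1030\right)} - 368643\right) + \left(\frac{1332280}{1442487} + \frac{1570465}{1074515}\right) = \left(\left(-2074\right) \left(-1030\right) \frac{1}{5 - 5340550} - 368643\right) + \left(1332280 \cdot \frac{1}{1442487} + 1570465 \cdot \frac{1}{1074515}\right) = \left(\left(-2074\right) \left(-1030\right) \frac{1}{-5340545} - 368643\right) + \left(\frac{1332280}{1442487} + \frac{24161}{16531}\right) = \left(\left(-2074\right) \left(-1030\right) \left(- \frac{1}{5340545}\right) - 368643\right) + \frac{56875849087}{23845752597} = \left(- \frac{427244}{1068109} - 368643\right) + \frac{56875849087}{23845752597} = - \frac{393751333331}{1068109} + \frac{56875849087}{23845752597} = - \frac{9389236129743613444124}{25469862960629073}$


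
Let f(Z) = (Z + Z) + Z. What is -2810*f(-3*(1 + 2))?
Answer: 75870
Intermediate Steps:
f(Z) = 3*Z (f(Z) = 2*Z + Z = 3*Z)
-2810*f(-3*(1 + 2)) = -8430*(-3*(1 + 2)) = -8430*(-3*3) = -8430*(-9) = -2810*(-27) = 75870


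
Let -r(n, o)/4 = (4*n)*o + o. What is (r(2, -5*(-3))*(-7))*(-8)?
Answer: -30240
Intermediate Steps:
r(n, o) = -4*o - 16*n*o (r(n, o) = -4*((4*n)*o + o) = -4*(4*n*o + o) = -4*(o + 4*n*o) = -4*o - 16*n*o)
(r(2, -5*(-3))*(-7))*(-8) = (-4*(-5*(-3))*(1 + 4*2)*(-7))*(-8) = (-4*15*(1 + 8)*(-7))*(-8) = (-4*15*9*(-7))*(-8) = -540*(-7)*(-8) = 3780*(-8) = -30240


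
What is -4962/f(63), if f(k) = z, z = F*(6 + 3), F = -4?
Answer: 827/6 ≈ 137.83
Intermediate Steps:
z = -36 (z = -4*(6 + 3) = -4*9 = -36)
f(k) = -36
-4962/f(63) = -4962/(-36) = -4962*(-1/36) = 827/6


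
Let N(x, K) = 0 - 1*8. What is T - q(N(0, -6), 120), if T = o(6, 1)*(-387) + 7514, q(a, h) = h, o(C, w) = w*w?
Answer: 7007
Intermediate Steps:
o(C, w) = w**2
N(x, K) = -8 (N(x, K) = 0 - 8 = -8)
T = 7127 (T = 1**2*(-387) + 7514 = 1*(-387) + 7514 = -387 + 7514 = 7127)
T - q(N(0, -6), 120) = 7127 - 1*120 = 7127 - 120 = 7007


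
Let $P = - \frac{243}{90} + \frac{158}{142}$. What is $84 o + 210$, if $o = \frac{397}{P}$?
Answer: $- \frac{3348630}{161} \approx -20799.0$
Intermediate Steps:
$P = - \frac{1127}{710}$ ($P = \left(-243\right) \frac{1}{90} + 158 \cdot \frac{1}{142} = - \frac{27}{10} + \frac{79}{71} = - \frac{1127}{710} \approx -1.5873$)
$o = - \frac{281870}{1127}$ ($o = \frac{397}{- \frac{1127}{710}} = 397 \left(- \frac{710}{1127}\right) = - \frac{281870}{1127} \approx -250.11$)
$84 o + 210 = 84 \left(- \frac{281870}{1127}\right) + 210 = - \frac{3382440}{161} + 210 = - \frac{3348630}{161}$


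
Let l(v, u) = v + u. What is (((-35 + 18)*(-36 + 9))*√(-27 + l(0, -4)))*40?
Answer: 18360*I*√31 ≈ 1.0222e+5*I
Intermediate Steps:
l(v, u) = u + v
(((-35 + 18)*(-36 + 9))*√(-27 + l(0, -4)))*40 = (((-35 + 18)*(-36 + 9))*√(-27 + (-4 + 0)))*40 = ((-17*(-27))*√(-27 - 4))*40 = (459*√(-31))*40 = (459*(I*√31))*40 = (459*I*√31)*40 = 18360*I*√31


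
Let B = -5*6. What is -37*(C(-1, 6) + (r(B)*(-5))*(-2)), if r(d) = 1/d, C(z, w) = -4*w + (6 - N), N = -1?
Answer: 1924/3 ≈ 641.33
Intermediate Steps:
B = -30
C(z, w) = 7 - 4*w (C(z, w) = -4*w + (6 - 1*(-1)) = -4*w + (6 + 1) = -4*w + 7 = 7 - 4*w)
-37*(C(-1, 6) + (r(B)*(-5))*(-2)) = -37*((7 - 4*6) + (-5/(-30))*(-2)) = -37*((7 - 24) - 1/30*(-5)*(-2)) = -37*(-17 + (⅙)*(-2)) = -37*(-17 - ⅓) = -37*(-52/3) = 1924/3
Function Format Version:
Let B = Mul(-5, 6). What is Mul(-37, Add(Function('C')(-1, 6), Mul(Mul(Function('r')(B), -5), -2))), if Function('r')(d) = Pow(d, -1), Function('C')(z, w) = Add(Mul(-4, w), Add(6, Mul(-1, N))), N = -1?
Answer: Rational(1924, 3) ≈ 641.33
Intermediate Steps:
B = -30
Function('C')(z, w) = Add(7, Mul(-4, w)) (Function('C')(z, w) = Add(Mul(-4, w), Add(6, Mul(-1, -1))) = Add(Mul(-4, w), Add(6, 1)) = Add(Mul(-4, w), 7) = Add(7, Mul(-4, w)))
Mul(-37, Add(Function('C')(-1, 6), Mul(Mul(Function('r')(B), -5), -2))) = Mul(-37, Add(Add(7, Mul(-4, 6)), Mul(Mul(Pow(-30, -1), -5), -2))) = Mul(-37, Add(Add(7, -24), Mul(Mul(Rational(-1, 30), -5), -2))) = Mul(-37, Add(-17, Mul(Rational(1, 6), -2))) = Mul(-37, Add(-17, Rational(-1, 3))) = Mul(-37, Rational(-52, 3)) = Rational(1924, 3)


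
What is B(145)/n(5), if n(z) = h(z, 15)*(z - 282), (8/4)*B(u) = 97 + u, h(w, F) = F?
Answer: -121/4155 ≈ -0.029122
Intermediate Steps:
B(u) = 97/2 + u/2 (B(u) = (97 + u)/2 = 97/2 + u/2)
n(z) = -4230 + 15*z (n(z) = 15*(z - 282) = 15*(-282 + z) = -4230 + 15*z)
B(145)/n(5) = (97/2 + (½)*145)/(-4230 + 15*5) = (97/2 + 145/2)/(-4230 + 75) = 121/(-4155) = 121*(-1/4155) = -121/4155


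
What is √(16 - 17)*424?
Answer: 424*I ≈ 424.0*I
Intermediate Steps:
√(16 - 17)*424 = √(-1)*424 = I*424 = 424*I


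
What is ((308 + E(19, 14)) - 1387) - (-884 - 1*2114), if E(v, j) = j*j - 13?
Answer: 2102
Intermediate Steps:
E(v, j) = -13 + j**2 (E(v, j) = j**2 - 13 = -13 + j**2)
((308 + E(19, 14)) - 1387) - (-884 - 1*2114) = ((308 + (-13 + 14**2)) - 1387) - (-884 - 1*2114) = ((308 + (-13 + 196)) - 1387) - (-884 - 2114) = ((308 + 183) - 1387) - 1*(-2998) = (491 - 1387) + 2998 = -896 + 2998 = 2102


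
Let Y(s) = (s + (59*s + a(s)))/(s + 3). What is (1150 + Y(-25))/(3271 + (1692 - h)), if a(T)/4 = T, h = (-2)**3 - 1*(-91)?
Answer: 1345/5368 ≈ 0.25056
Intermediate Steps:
h = 83 (h = -8 + 91 = 83)
a(T) = 4*T
Y(s) = 64*s/(3 + s) (Y(s) = (s + (59*s + 4*s))/(s + 3) = (s + 63*s)/(3 + s) = (64*s)/(3 + s) = 64*s/(3 + s))
(1150 + Y(-25))/(3271 + (1692 - h)) = (1150 + 64*(-25)/(3 - 25))/(3271 + (1692 - 1*83)) = (1150 + 64*(-25)/(-22))/(3271 + (1692 - 83)) = (1150 + 64*(-25)*(-1/22))/(3271 + 1609) = (1150 + 800/11)/4880 = (13450/11)*(1/4880) = 1345/5368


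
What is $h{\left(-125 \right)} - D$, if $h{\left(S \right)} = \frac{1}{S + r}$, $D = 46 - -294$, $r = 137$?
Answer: $- \frac{4079}{12} \approx -339.92$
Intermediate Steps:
$D = 340$ ($D = 46 + 294 = 340$)
$h{\left(S \right)} = \frac{1}{137 + S}$ ($h{\left(S \right)} = \frac{1}{S + 137} = \frac{1}{137 + S}$)
$h{\left(-125 \right)} - D = \frac{1}{137 - 125} - 340 = \frac{1}{12} - 340 = - \frac{4079}{12}$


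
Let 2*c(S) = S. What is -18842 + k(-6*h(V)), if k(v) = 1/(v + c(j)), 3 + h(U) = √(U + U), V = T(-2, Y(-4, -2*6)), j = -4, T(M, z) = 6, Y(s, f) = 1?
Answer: -207263/11 - 3*√3/44 ≈ -18842.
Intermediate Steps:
V = 6
c(S) = S/2
h(U) = -3 + √2*√U (h(U) = -3 + √(U + U) = -3 + √(2*U) = -3 + √2*√U)
k(v) = 1/(-2 + v) (k(v) = 1/(v + (½)*(-4)) = 1/(v - 2) = 1/(-2 + v))
-18842 + k(-6*h(V)) = -18842 + 1/(-2 - 6*(-3 + √2*√6)) = -18842 + 1/(-2 - 6*(-3 + 2*√3)) = -18842 + 1/(-2 + (18 - 12*√3)) = -18842 + 1/(16 - 12*√3)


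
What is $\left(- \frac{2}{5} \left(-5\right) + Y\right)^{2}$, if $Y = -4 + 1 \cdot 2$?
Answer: $0$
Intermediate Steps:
$Y = -2$ ($Y = -4 + 2 = -2$)
$\left(- \frac{2}{5} \left(-5\right) + Y\right)^{2} = \left(- \frac{2}{5} \left(-5\right) - 2\right)^{2} = \left(\left(-2\right) \frac{1}{5} \left(-5\right) - 2\right)^{2} = \left(\left(- \frac{2}{5}\right) \left(-5\right) - 2\right)^{2} = \left(2 - 2\right)^{2} = 0^{2} = 0$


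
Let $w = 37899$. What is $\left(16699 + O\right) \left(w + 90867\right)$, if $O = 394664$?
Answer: $52969568058$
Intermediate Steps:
$\left(16699 + O\right) \left(w + 90867\right) = \left(16699 + 394664\right) \left(37899 + 90867\right) = 411363 \cdot 128766 = 52969568058$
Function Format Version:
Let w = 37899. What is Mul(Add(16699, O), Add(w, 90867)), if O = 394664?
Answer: 52969568058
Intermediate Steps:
Mul(Add(16699, O), Add(w, 90867)) = Mul(Add(16699, 394664), Add(37899, 90867)) = Mul(411363, 128766) = 52969568058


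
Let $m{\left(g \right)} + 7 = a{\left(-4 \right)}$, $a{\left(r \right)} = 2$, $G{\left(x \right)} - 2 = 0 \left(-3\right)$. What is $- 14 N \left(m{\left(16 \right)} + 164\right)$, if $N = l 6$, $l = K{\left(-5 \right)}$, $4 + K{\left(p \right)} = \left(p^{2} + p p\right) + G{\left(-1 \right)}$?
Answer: $-641088$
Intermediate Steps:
$G{\left(x \right)} = 2$ ($G{\left(x \right)} = 2 + 0 \left(-3\right) = 2 + 0 = 2$)
$K{\left(p \right)} = -2 + 2 p^{2}$ ($K{\left(p \right)} = -4 + \left(\left(p^{2} + p p\right) + 2\right) = -4 + \left(\left(p^{2} + p^{2}\right) + 2\right) = -4 + \left(2 p^{2} + 2\right) = -4 + \left(2 + 2 p^{2}\right) = -2 + 2 p^{2}$)
$l = 48$ ($l = -2 + 2 \left(-5\right)^{2} = -2 + 2 \cdot 25 = -2 + 50 = 48$)
$m{\left(g \right)} = -5$ ($m{\left(g \right)} = -7 + 2 = -5$)
$N = 288$ ($N = 48 \cdot 6 = 288$)
$- 14 N \left(m{\left(16 \right)} + 164\right) = \left(-14\right) 288 \left(-5 + 164\right) = \left(-4032\right) 159 = -641088$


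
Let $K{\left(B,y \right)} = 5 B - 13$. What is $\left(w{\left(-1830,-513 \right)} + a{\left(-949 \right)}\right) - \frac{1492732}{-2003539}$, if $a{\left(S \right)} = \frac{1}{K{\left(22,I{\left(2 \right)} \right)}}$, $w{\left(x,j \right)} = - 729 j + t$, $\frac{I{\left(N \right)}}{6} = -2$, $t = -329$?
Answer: $\frac{72616125804927}{194343283} \approx 3.7365 \cdot 10^{5}$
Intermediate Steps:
$I{\left(N \right)} = -12$ ($I{\left(N \right)} = 6 \left(-2\right) = -12$)
$K{\left(B,y \right)} = -13 + 5 B$
$w{\left(x,j \right)} = -329 - 729 j$ ($w{\left(x,j \right)} = - 729 j - 329 = -329 - 729 j$)
$a{\left(S \right)} = \frac{1}{97}$ ($a{\left(S \right)} = \frac{1}{-13 + 5 \cdot 22} = \frac{1}{-13 + 110} = \frac{1}{97}$)
$\left(w{\left(-1830,-513 \right)} + a{\left(-949 \right)}\right) - \frac{1492732}{-2003539} = \left(\left(-329 - -373977\right) + \frac{1}{97}\right) - \frac{1492732}{-2003539} = \left(\left(-329 + 373977\right) + \frac{1}{97}\right) - - \frac{1492732}{2003539} = \left(373648 + \frac{1}{97}\right) + \frac{1492732}{2003539} = \frac{36243857}{97} + \frac{1492732}{2003539} = \frac{72616125804927}{194343283}$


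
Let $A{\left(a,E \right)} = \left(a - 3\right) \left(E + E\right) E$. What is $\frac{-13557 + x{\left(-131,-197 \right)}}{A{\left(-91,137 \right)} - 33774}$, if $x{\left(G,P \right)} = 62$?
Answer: $\frac{13495}{3562346} \approx 0.0037882$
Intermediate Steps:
$A{\left(a,E \right)} = 2 E^{2} \left(-3 + a\right)$ ($A{\left(a,E \right)} = \left(-3 + a\right) 2 E E = 2 E \left(-3 + a\right) E = 2 E^{2} \left(-3 + a\right)$)
$\frac{-13557 + x{\left(-131,-197 \right)}}{A{\left(-91,137 \right)} - 33774} = \frac{-13557 + 62}{2 \cdot 137^{2} \left(-3 - 91\right) - 33774} = - \frac{13495}{2 \cdot 18769 \left(-94\right) - 33774} = - \frac{13495}{-3528572 - 33774} = - \frac{13495}{-3562346} = \left(-13495\right) \left(- \frac{1}{3562346}\right) = \frac{13495}{3562346}$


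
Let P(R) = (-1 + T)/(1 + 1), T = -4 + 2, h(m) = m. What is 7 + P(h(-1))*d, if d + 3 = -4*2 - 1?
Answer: 25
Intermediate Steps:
T = -2
P(R) = -3/2 (P(R) = (-1 - 2)/(1 + 1) = -3/2)
d = -12 (d = -3 + (-4*2 - 1) = -3 + (-8 - 1) = -3 - 9 = -12)
7 + P(h(-1))*d = 7 - 3/2*(-12) = 7 + 18 = 25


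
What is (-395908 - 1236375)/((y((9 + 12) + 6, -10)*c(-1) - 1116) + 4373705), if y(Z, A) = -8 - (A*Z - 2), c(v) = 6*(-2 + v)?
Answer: -1632283/4367837 ≈ -0.37370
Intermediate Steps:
c(v) = -12 + 6*v
y(Z, A) = -6 - A*Z (y(Z, A) = -8 - (-2 + A*Z) = -8 + (2 - A*Z) = -6 - A*Z)
(-395908 - 1236375)/((y((9 + 12) + 6, -10)*c(-1) - 1116) + 4373705) = (-395908 - 1236375)/(((-6 - 1*(-10)*((9 + 12) + 6))*(-12 + 6*(-1)) - 1116) + 4373705) = -1632283/(((-6 - 1*(-10)*(21 + 6))*(-12 - 6) - 1116) + 4373705) = -1632283/(((-6 - 1*(-10)*27)*(-18) - 1116) + 4373705) = -1632283/(((-6 + 270)*(-18) - 1116) + 4373705) = -1632283/((264*(-18) - 1116) + 4373705) = -1632283/((-4752 - 1116) + 4373705) = -1632283/(-5868 + 4373705) = -1632283/4367837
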